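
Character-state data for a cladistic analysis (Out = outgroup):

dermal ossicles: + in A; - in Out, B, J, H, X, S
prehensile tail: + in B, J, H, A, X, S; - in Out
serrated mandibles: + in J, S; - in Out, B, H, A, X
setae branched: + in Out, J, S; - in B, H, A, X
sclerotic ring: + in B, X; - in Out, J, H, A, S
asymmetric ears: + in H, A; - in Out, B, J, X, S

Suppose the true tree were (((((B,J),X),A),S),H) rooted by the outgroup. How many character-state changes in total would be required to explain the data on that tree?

11

Map each character onto (((((B,J),X),A),S),H) (rooted by Out) and count the minimum state changes it requires (Fitch parsimony):
dermal ossicles: 1; prehensile tail: 1; serrated mandibles: 2; setae branched: 3; sclerotic ring: 2; asymmetric ears: 2.
Total tree length = 11.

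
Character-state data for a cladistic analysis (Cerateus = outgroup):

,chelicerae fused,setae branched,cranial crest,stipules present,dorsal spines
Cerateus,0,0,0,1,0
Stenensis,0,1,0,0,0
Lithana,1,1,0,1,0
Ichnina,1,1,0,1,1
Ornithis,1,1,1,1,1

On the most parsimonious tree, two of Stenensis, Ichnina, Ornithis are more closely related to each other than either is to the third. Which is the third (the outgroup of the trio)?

Character polarity is set by the outgroup: the derived state is whichever differs from the outgroup's state, so for stipules present the derived state is '0', and for the remaining characters it is '1'.
Only Ichnina, Lithana, and Ornithis show the derived state '1' for chelicerae fused, supporting them as a clade.
All ingroup taxa share the derived state '1' for setae branched; it defines the ingroup but does not resolve relationships within it.
cranial crest (derived state '1') is unique to Ornithis (autapomorphy; uninformative for grouping).
stipules present: derived state '0' in Stenensis only — an autapomorphy, so it tells us nothing about relationships among taxa.
Only Ichnina and Ornithis show the derived state '1' for dorsal spines, supporting them as a clade.
Most parsimonious ingroup topology: (Stenensis,(Lithana,(Ichnina,Ornithis))).
Ichnina and Ornithis share a more recent common ancestor with each other than either does with Stenensis, so Stenensis is the least closely related of the three.

Stenensis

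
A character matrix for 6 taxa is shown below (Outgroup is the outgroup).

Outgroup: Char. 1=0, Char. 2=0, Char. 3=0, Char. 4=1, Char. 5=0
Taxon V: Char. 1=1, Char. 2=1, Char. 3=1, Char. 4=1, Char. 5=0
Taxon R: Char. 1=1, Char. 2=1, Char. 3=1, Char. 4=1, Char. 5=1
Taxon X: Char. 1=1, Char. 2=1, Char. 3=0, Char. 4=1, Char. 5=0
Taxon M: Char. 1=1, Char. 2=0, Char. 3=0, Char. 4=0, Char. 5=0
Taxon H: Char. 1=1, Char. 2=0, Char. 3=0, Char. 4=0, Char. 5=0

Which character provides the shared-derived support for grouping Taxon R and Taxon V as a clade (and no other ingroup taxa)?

Char. 3

Character polarity is set by the outgroup: the derived state is whichever differs from the outgroup's state, so for Char. 4 the derived state is '0', and for the remaining characters it is '1'.
All ingroup taxa share the derived state '1' for Char. 1; it defines the ingroup but does not resolve relationships within it.
Char. 2: derived state '1' in Taxon R, Taxon V, and Taxon X only — synapomorphy for {Taxon R, Taxon V, Taxon X}.
Char. 3: derived state '1' in Taxon R and Taxon V only — synapomorphy for {Taxon R, Taxon V}.
Only Taxon H and Taxon M show the derived state '0' for Char. 4, supporting them as a clade.
Char. 5 (derived state '1') is unique to Taxon R (autapomorphy; uninformative for grouping).
Most parsimonious ingroup topology: (((Taxon V,Taxon R),Taxon X),(Taxon M,Taxon H)).
The clade {Taxon R, Taxon V} is supported by Char. 3: its derived state '1' occurs in exactly those taxa and in no other taxon (including the outgroup).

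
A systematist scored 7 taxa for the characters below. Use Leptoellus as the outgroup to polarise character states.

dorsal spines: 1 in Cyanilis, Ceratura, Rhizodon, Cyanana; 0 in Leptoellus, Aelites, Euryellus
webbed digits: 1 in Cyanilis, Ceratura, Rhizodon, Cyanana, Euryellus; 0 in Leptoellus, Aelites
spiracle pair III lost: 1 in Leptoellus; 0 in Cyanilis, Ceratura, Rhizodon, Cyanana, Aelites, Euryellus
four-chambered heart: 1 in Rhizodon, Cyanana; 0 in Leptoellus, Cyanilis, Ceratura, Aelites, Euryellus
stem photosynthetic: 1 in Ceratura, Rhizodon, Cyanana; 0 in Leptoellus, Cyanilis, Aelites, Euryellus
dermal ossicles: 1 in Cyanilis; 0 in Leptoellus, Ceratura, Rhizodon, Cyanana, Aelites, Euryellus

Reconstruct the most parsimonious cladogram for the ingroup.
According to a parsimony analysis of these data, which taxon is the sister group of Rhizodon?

Cyanana

Character polarity is set by the outgroup: the derived state is whichever differs from the outgroup's state, so for spiracle pair III lost the derived state is '0', and for the remaining characters it is '1'.
Only Ceratura, Cyanana, Cyanilis, and Rhizodon show the derived state '1' for dorsal spines, supporting them as a clade.
webbed digits: derived state '1' in Ceratura, Cyanana, Cyanilis, Euryellus, and Rhizodon only — synapomorphy for {Ceratura, Cyanana, Cyanilis, Euryellus, Rhizodon}.
spiracle pair III lost (derived state '0') is shared by all ingroup taxa — unites the whole ingroup.
four-chambered heart (derived state '1') is shared by Cyanana and Rhizodon — a synapomorphy uniting that clade.
stem photosynthetic (derived state '1') is shared by Ceratura, Cyanana, and Rhizodon — a synapomorphy uniting that clade.
dermal ossicles: derived state '1' in Cyanilis only — an autapomorphy, so it tells us nothing about relationships among taxa.
Most parsimonious ingroup topology: (((Cyanilis,(Ceratura,(Rhizodon,Cyanana))),Euryellus),Aelites).
Rhizodon and Cyanana form a cherry on this tree, so they are sister taxa.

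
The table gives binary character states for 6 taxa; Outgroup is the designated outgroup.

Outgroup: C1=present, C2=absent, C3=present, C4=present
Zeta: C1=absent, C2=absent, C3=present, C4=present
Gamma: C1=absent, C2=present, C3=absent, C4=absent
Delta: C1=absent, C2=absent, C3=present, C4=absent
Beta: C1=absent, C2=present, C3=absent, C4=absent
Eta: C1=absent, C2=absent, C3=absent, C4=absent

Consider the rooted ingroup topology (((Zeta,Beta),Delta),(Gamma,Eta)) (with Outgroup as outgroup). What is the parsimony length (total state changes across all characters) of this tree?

Map each character onto (((Zeta,Beta),Delta),(Gamma,Eta)) (rooted by Outgroup) and count the minimum state changes it requires (Fitch parsimony):
C1: 1; C2: 2; C3: 2; C4: 2.
Total tree length = 7.

7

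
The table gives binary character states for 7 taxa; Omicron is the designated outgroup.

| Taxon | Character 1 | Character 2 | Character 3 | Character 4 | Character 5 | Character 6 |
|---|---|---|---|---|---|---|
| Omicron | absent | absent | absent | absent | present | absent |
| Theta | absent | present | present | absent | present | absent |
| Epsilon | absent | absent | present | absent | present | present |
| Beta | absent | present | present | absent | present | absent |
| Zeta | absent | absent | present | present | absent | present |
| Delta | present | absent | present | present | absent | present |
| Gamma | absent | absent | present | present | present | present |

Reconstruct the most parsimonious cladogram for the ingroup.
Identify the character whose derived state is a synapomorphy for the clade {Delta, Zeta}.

Character 5

Character polarity is set by the outgroup: the derived state is whichever differs from the outgroup's state, so for Character 5 the derived state is 'absent', and for the remaining characters it is 'present'.
Character 1 (derived state 'present') is unique to Delta (autapomorphy; uninformative for grouping).
Character 2: derived state 'present' in Beta and Theta only — synapomorphy for {Beta, Theta}.
Character 3 (derived state 'present') is shared by all ingroup taxa — unites the whole ingroup.
Character 4: derived state 'present' in Delta, Gamma, and Zeta only — synapomorphy for {Delta, Gamma, Zeta}.
Character 5: derived state 'absent' in Delta and Zeta only — synapomorphy for {Delta, Zeta}.
Character 6: derived state 'present' in Delta, Epsilon, Gamma, and Zeta only — synapomorphy for {Delta, Epsilon, Gamma, Zeta}.
Most parsimonious ingroup topology: ((Theta,Beta),(Epsilon,((Zeta,Delta),Gamma))).
The clade {Delta, Zeta} is supported by Character 5: its derived state 'absent' occurs in exactly those taxa and in no other taxon (including the outgroup).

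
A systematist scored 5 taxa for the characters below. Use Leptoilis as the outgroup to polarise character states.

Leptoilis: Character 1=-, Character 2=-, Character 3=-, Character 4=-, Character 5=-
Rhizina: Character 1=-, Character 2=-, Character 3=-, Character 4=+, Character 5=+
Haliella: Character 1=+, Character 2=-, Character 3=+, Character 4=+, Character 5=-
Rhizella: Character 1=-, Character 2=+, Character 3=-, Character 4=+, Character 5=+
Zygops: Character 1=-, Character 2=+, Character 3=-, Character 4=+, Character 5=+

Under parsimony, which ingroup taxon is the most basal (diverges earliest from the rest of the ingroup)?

The outgroup has state '-' for every character, so '+' is the derived state throughout.
Character 1: derived state '+' in Haliella only — an autapomorphy, so it tells us nothing about relationships among taxa.
Character 2: derived state '+' in Rhizella and Zygops only — synapomorphy for {Rhizella, Zygops}.
Character 3 (derived state '+') is unique to Haliella (autapomorphy; uninformative for grouping).
All ingroup taxa share the derived state '+' for Character 4; it defines the ingroup but does not resolve relationships within it.
Character 5 (derived state '+') is shared by Rhizella, Rhizina, and Zygops — a synapomorphy uniting that clade.
Most parsimonious ingroup topology: ((Rhizina,(Rhizella,Zygops)),Haliella).
Haliella is sister to the clade containing all other ingroup taxa, so it is the earliest-diverging (most basal) ingroup lineage.

Haliella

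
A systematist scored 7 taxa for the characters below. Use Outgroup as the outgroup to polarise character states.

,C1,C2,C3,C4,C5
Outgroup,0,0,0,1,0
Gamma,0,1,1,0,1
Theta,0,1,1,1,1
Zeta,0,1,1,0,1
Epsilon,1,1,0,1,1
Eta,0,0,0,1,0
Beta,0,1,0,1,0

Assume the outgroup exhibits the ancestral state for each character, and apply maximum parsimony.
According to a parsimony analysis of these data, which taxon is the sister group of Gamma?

Zeta

Character polarity is set by the outgroup: the derived state is whichever differs from the outgroup's state, so for C4 the derived state is '0', and for the remaining characters it is '1'.
C1 (derived state '1') is unique to Epsilon (autapomorphy; uninformative for grouping).
C2: derived state '1' in Beta, Epsilon, Gamma, Theta, and Zeta only — synapomorphy for {Beta, Epsilon, Gamma, Theta, Zeta}.
Only Gamma, Theta, and Zeta show the derived state '1' for C3, supporting them as a clade.
Only Gamma and Zeta show the derived state '0' for C4, supporting them as a clade.
Only Epsilon, Gamma, Theta, and Zeta show the derived state '1' for C5, supporting them as a clade.
Most parsimonious ingroup topology: (((((Gamma,Zeta),Theta),Epsilon),Beta),Eta).
Gamma and Zeta form a cherry on this tree, so they are sister taxa.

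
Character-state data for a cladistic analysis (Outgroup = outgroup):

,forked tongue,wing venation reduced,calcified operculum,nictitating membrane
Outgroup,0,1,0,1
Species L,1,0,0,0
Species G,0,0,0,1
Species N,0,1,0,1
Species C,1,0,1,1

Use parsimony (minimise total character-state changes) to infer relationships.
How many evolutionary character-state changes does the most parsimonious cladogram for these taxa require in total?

Character polarity is set by the outgroup: the derived state is whichever differs from the outgroup's state, so for wing venation reduced, nictitating membrane the derived state is '0', and for the remaining characters it is '1'.
forked tongue (derived state '1') is shared by Species C and Species L — a synapomorphy uniting that clade.
Only Species C, Species G, and Species L show the derived state '0' for wing venation reduced, supporting them as a clade.
calcified operculum: derived state '1' in Species C only — an autapomorphy, so it tells us nothing about relationships among taxa.
nictitating membrane (derived state '0') is unique to Species L (autapomorphy; uninformative for grouping).
Most parsimonious ingroup topology: (((Species L,Species C),Species G),Species N).
Changes per character on this tree: forked tongue: 1; wing venation reduced: 1; calcified operculum: 1; nictitating membrane: 1.
Total = 4.

4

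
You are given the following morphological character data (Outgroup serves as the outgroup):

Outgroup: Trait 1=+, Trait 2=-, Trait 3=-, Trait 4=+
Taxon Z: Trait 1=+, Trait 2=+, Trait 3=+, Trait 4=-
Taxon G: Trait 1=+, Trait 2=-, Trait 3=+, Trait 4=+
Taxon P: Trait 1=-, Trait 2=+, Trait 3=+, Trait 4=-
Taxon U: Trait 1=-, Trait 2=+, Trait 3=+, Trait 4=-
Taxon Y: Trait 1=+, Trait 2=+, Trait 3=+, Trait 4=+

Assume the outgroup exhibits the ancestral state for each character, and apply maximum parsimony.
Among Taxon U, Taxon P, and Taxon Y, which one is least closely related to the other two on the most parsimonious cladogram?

Taxon Y

Character polarity is set by the outgroup: the derived state is whichever differs from the outgroup's state, so for Trait 1, Trait 4 the derived state is '-', and for the remaining characters it is '+'.
Trait 1 (derived state '-') is shared by Taxon P and Taxon U — a synapomorphy uniting that clade.
Trait 2: derived state '+' in Taxon P, Taxon U, Taxon Y, and Taxon Z only — synapomorphy for {Taxon P, Taxon U, Taxon Y, Taxon Z}.
All ingroup taxa share the derived state '+' for Trait 3; it defines the ingroup but does not resolve relationships within it.
Trait 4: derived state '-' in Taxon P, Taxon U, and Taxon Z only — synapomorphy for {Taxon P, Taxon U, Taxon Z}.
Most parsimonious ingroup topology: (((Taxon Z,(Taxon P,Taxon U)),Taxon Y),Taxon G).
Taxon U and Taxon P share a more recent common ancestor with each other than either does with Taxon Y, so Taxon Y is the least closely related of the three.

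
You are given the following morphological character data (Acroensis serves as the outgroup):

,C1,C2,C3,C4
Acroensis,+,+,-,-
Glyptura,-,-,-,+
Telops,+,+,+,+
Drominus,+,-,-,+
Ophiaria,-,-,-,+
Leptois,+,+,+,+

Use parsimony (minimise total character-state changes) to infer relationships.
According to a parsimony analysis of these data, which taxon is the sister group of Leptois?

Telops

Character polarity is set by the outgroup: the derived state is whichever differs from the outgroup's state, so for C1, C2 the derived state is '-', and for the remaining characters it is '+'.
C1 (derived state '-') is shared by Glyptura and Ophiaria — a synapomorphy uniting that clade.
C2: derived state '-' in Drominus, Glyptura, and Ophiaria only — synapomorphy for {Drominus, Glyptura, Ophiaria}.
C3: derived state '+' in Leptois and Telops only — synapomorphy for {Leptois, Telops}.
C4 (derived state '+') is shared by all ingroup taxa — unites the whole ingroup.
Most parsimonious ingroup topology: (((Glyptura,Ophiaria),Drominus),(Telops,Leptois)).
Leptois and Telops form a cherry on this tree, so they are sister taxa.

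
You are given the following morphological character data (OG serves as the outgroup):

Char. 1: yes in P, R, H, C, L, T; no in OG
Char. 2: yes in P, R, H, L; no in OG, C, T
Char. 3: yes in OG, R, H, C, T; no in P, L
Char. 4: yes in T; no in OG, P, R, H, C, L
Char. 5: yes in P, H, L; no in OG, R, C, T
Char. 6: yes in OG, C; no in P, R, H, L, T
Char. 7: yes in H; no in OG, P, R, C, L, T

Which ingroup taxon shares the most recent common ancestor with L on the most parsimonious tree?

Character polarity is set by the outgroup: the derived state is whichever differs from the outgroup's state, so for Char. 3, Char. 6 the derived state is 'no', and for the remaining characters it is 'yes'.
Char. 1 (derived state 'yes') is shared by all ingroup taxa — unites the whole ingroup.
Only H, L, P, and R show the derived state 'yes' for Char. 2, supporting them as a clade.
Char. 3: derived state 'no' in L and P only — synapomorphy for {L, P}.
Char. 4 (derived state 'yes') is unique to T (autapomorphy; uninformative for grouping).
Char. 5 (derived state 'yes') is shared by H, L, and P — a synapomorphy uniting that clade.
Char. 6 (derived state 'no') is shared by H, L, P, R, and T — a synapomorphy uniting that clade.
Char. 7: derived state 'yes' in H only — an autapomorphy, so it tells us nothing about relationships among taxa.
Most parsimonious ingroup topology: (((((P,L),H),R),T),C).
L and P form a cherry on this tree, so they are sister taxa.

P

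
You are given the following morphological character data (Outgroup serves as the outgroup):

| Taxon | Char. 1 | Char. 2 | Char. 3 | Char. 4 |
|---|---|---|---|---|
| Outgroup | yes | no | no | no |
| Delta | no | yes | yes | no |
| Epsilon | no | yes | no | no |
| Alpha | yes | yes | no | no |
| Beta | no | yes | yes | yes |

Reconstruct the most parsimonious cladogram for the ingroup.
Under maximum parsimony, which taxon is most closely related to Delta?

Character polarity is set by the outgroup: the derived state is whichever differs from the outgroup's state, so for Char. 1 the derived state is 'no', and for the remaining characters it is 'yes'.
Only Beta, Delta, and Epsilon show the derived state 'no' for Char. 1, supporting them as a clade.
All ingroup taxa share the derived state 'yes' for Char. 2; it defines the ingroup but does not resolve relationships within it.
Char. 3 (derived state 'yes') is shared by Beta and Delta — a synapomorphy uniting that clade.
Char. 4: derived state 'yes' in Beta only — an autapomorphy, so it tells us nothing about relationships among taxa.
Most parsimonious ingroup topology: (((Delta,Beta),Epsilon),Alpha).
Delta and Beta form a cherry on this tree, so they are sister taxa.

Beta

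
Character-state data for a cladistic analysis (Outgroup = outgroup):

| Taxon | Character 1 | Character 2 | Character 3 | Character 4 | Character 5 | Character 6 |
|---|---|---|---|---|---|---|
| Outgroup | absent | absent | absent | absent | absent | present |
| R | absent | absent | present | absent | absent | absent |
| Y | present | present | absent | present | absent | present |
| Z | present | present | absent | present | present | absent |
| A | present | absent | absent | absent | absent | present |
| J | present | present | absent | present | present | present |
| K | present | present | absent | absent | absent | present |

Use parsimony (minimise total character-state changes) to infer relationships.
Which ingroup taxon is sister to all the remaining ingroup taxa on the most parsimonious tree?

Character polarity is set by the outgroup: the derived state is whichever differs from the outgroup's state, so for Character 6 the derived state is 'absent', and for the remaining characters it is 'present'.
Character 1: derived state 'present' in A, J, K, Y, and Z only — synapomorphy for {A, J, K, Y, Z}.
Character 2: derived state 'present' in J, K, Y, and Z only — synapomorphy for {J, K, Y, Z}.
Character 3: derived state 'present' in R only — an autapomorphy, so it tells us nothing about relationships among taxa.
Character 4 (derived state 'present') is shared by J, Y, and Z — a synapomorphy uniting that clade.
Character 5: derived state 'present' in J and Z only — synapomorphy for {J, Z}.
Character 6 groups R and Z, which is incompatible with the clades supported by the remaining characters; treating it as convergent (homoplasy) costs fewer steps than any alternative tree.
Most parsimonious ingroup topology: (R,(((Y,(Z,J)),K),A)).
R is sister to the clade containing all other ingroup taxa, so it is the earliest-diverging (most basal) ingroup lineage.

R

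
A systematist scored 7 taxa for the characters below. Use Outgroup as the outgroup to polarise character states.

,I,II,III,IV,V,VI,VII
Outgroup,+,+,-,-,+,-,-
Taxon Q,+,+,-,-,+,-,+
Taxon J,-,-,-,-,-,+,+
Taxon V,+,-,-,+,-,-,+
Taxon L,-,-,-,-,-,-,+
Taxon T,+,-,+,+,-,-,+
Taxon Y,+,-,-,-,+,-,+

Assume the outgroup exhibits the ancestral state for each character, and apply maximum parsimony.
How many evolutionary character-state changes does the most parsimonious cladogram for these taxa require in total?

Character polarity is set by the outgroup: the derived state is whichever differs from the outgroup's state, so for I, II, V the derived state is '-', and for the remaining characters it is '+'.
Only Taxon J and Taxon L show the derived state '-' for I, supporting them as a clade.
II (derived state '-') is shared by Taxon J, Taxon L, Taxon T, Taxon V, and Taxon Y — a synapomorphy uniting that clade.
III (derived state '+') is unique to Taxon T (autapomorphy; uninformative for grouping).
IV: derived state '+' in Taxon T and Taxon V only — synapomorphy for {Taxon T, Taxon V}.
Only Taxon J, Taxon L, Taxon T, and Taxon V show the derived state '-' for V, supporting them as a clade.
VI (derived state '+') is unique to Taxon J (autapomorphy; uninformative for grouping).
All ingroup taxa share the derived state '+' for VII; it defines the ingroup but does not resolve relationships within it.
Most parsimonious ingroup topology: (Taxon Q,(((Taxon J,Taxon L),(Taxon V,Taxon T)),Taxon Y)).
Changes per character on this tree: I: 1; II: 1; III: 1; IV: 1; V: 1; VI: 1; VII: 1.
Total = 7.

7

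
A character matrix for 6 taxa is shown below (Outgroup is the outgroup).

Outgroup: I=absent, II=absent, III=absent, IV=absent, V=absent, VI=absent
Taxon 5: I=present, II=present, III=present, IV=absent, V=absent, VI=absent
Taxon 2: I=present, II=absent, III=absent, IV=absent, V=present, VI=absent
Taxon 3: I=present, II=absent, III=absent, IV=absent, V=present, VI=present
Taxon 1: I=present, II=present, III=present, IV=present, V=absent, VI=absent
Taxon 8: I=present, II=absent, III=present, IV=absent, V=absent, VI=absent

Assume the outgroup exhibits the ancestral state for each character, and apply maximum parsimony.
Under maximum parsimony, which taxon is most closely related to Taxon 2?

The outgroup has state 'absent' for every character, so 'present' is the derived state throughout.
All ingroup taxa share the derived state 'present' for I; it defines the ingroup but does not resolve relationships within it.
II (derived state 'present') is shared by Taxon 1 and Taxon 5 — a synapomorphy uniting that clade.
Only Taxon 1, Taxon 5, and Taxon 8 show the derived state 'present' for III, supporting them as a clade.
IV: derived state 'present' in Taxon 1 only — an autapomorphy, so it tells us nothing about relationships among taxa.
V (derived state 'present') is shared by Taxon 2 and Taxon 3 — a synapomorphy uniting that clade.
VI: derived state 'present' in Taxon 3 only — an autapomorphy, so it tells us nothing about relationships among taxa.
Most parsimonious ingroup topology: (((Taxon 5,Taxon 1),Taxon 8),(Taxon 2,Taxon 3)).
Taxon 2 and Taxon 3 form a cherry on this tree, so they are sister taxa.

Taxon 3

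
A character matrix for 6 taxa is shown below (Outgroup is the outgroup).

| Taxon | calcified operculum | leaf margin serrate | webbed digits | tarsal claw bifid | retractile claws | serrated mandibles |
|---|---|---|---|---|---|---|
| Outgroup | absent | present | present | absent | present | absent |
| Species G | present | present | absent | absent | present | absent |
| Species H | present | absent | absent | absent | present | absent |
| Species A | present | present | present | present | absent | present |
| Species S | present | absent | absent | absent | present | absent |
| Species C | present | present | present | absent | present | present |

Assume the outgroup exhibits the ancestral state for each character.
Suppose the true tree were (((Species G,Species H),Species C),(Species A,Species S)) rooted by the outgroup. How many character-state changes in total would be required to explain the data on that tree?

Map each character onto (((Species G,Species H),Species C),(Species A,Species S)) (rooted by Outgroup) and count the minimum state changes it requires (Fitch parsimony):
calcified operculum: 1; leaf margin serrate: 2; webbed digits: 2; tarsal claw bifid: 1; retractile claws: 1; serrated mandibles: 2.
Total tree length = 9.

9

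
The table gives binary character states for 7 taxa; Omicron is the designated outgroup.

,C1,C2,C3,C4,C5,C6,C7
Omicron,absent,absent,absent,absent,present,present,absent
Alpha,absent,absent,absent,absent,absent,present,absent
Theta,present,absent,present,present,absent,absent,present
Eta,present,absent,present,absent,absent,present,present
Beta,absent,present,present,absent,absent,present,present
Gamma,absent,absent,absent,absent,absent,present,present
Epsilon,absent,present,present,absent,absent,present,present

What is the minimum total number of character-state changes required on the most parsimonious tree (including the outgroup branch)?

7

Character polarity is set by the outgroup: the derived state is whichever differs from the outgroup's state, so for C5, C6 the derived state is 'absent', and for the remaining characters it is 'present'.
C1: derived state 'present' in Eta and Theta only — synapomorphy for {Eta, Theta}.
C2 (derived state 'present') is shared by Beta and Epsilon — a synapomorphy uniting that clade.
C3: derived state 'present' in Beta, Epsilon, Eta, and Theta only — synapomorphy for {Beta, Epsilon, Eta, Theta}.
C4: derived state 'present' in Theta only — an autapomorphy, so it tells us nothing about relationships among taxa.
C5 (derived state 'absent') is shared by all ingroup taxa — unites the whole ingroup.
C6 (derived state 'absent') is unique to Theta (autapomorphy; uninformative for grouping).
C7: derived state 'present' in Beta, Epsilon, Eta, Gamma, and Theta only — synapomorphy for {Beta, Epsilon, Eta, Gamma, Theta}.
Most parsimonious ingroup topology: (Alpha,(((Theta,Eta),(Beta,Epsilon)),Gamma)).
Changes per character on this tree: C1: 1; C2: 1; C3: 1; C4: 1; C5: 1; C6: 1; C7: 1.
Total = 7.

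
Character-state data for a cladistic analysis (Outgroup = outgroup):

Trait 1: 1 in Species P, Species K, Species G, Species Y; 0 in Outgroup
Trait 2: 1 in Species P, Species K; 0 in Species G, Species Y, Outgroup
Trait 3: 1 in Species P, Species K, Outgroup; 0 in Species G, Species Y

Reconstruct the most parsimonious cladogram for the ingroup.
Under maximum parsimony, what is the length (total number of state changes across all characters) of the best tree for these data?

Character polarity is set by the outgroup: the derived state is whichever differs from the outgroup's state, so for Trait 3 the derived state is '0', and for the remaining characters it is '1'.
Trait 1 (derived state '1') is shared by all ingroup taxa — unites the whole ingroup.
Trait 2 (derived state '1') is shared by Species K and Species P — a synapomorphy uniting that clade.
Trait 3 (derived state '0') is shared by Species G and Species Y — a synapomorphy uniting that clade.
Most parsimonious ingroup topology: ((Species P,Species K),(Species G,Species Y)).
Changes per character on this tree: Trait 1: 1; Trait 2: 1; Trait 3: 1.
Total = 3.

3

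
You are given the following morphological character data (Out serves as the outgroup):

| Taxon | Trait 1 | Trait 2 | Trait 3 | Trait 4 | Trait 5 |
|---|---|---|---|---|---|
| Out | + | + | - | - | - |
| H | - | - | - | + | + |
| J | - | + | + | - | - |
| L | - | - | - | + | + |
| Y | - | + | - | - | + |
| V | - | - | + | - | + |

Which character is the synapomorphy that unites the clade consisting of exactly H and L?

Trait 4

Character polarity is set by the outgroup: the derived state is whichever differs from the outgroup's state, so for Trait 1, Trait 2 the derived state is '-', and for the remaining characters it is '+'.
All ingroup taxa share the derived state '-' for Trait 1; it defines the ingroup but does not resolve relationships within it.
Only H, L, and V show the derived state '-' for Trait 2, supporting them as a clade.
Trait 3 groups J and V, which is incompatible with the clades supported by the remaining characters; treating it as convergent (homoplasy) costs fewer steps than any alternative tree.
Trait 4: derived state '+' in H and L only — synapomorphy for {H, L}.
Trait 5: derived state '+' in H, L, V, and Y only — synapomorphy for {H, L, V, Y}.
Most parsimonious ingroup topology: ((((H,L),V),Y),J).
The clade {H, L} is supported by Trait 4: its derived state '+' occurs in exactly those taxa and in no other taxon (including the outgroup).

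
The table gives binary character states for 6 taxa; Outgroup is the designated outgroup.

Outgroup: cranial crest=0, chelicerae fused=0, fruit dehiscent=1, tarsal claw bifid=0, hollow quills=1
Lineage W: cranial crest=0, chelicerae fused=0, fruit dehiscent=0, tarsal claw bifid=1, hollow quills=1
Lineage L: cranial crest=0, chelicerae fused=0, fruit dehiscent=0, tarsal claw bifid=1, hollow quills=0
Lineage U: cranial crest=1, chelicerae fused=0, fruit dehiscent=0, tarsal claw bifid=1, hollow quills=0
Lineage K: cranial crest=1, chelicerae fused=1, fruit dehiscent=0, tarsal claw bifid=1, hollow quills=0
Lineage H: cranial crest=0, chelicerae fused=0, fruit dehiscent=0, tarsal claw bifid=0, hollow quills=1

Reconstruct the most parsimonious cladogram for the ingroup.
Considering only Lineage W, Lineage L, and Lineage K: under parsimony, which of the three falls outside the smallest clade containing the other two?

Character polarity is set by the outgroup: the derived state is whichever differs from the outgroup's state, so for fruit dehiscent, hollow quills the derived state is '0', and for the remaining characters it is '1'.
cranial crest: derived state '1' in Lineage K and Lineage U only — synapomorphy for {Lineage K, Lineage U}.
chelicerae fused: derived state '1' in Lineage K only — an autapomorphy, so it tells us nothing about relationships among taxa.
fruit dehiscent (derived state '0') is shared by all ingroup taxa — unites the whole ingroup.
tarsal claw bifid: derived state '1' in Lineage K, Lineage L, Lineage U, and Lineage W only — synapomorphy for {Lineage K, Lineage L, Lineage U, Lineage W}.
Only Lineage K, Lineage L, and Lineage U show the derived state '0' for hollow quills, supporting them as a clade.
Most parsimonious ingroup topology: ((Lineage W,(Lineage L,(Lineage U,Lineage K))),Lineage H).
Lineage K and Lineage L share a more recent common ancestor with each other than either does with Lineage W, so Lineage W is the least closely related of the three.

Lineage W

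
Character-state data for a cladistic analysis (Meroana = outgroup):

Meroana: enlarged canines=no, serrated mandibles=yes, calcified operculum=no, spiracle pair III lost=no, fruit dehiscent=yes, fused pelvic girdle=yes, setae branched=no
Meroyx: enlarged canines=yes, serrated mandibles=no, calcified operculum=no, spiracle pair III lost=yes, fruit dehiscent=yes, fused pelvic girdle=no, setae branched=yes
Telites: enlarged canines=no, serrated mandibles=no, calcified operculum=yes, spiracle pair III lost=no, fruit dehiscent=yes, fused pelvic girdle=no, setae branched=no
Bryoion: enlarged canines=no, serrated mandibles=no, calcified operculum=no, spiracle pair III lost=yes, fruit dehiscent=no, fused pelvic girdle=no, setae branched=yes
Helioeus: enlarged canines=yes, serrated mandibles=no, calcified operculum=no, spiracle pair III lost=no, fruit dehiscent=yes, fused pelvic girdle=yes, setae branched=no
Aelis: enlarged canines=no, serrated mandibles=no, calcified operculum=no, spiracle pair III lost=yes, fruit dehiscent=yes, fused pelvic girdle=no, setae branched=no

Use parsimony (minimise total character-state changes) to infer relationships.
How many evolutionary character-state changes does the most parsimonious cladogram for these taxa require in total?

Character polarity is set by the outgroup: the derived state is whichever differs from the outgroup's state, so for serrated mandibles, fruit dehiscent, fused pelvic girdle the derived state is 'no', and for the remaining characters it is 'yes'.
enlarged canines groups Helioeus and Meroyx, which is incompatible with the clades supported by the remaining characters; treating it as convergent (homoplasy) costs fewer steps than any alternative tree.
serrated mandibles (derived state 'no') is shared by all ingroup taxa — unites the whole ingroup.
calcified operculum: derived state 'yes' in Telites only — an autapomorphy, so it tells us nothing about relationships among taxa.
spiracle pair III lost: derived state 'yes' in Aelis, Bryoion, and Meroyx only — synapomorphy for {Aelis, Bryoion, Meroyx}.
fruit dehiscent: derived state 'no' in Bryoion only — an autapomorphy, so it tells us nothing about relationships among taxa.
fused pelvic girdle: derived state 'no' in Aelis, Bryoion, Meroyx, and Telites only — synapomorphy for {Aelis, Bryoion, Meroyx, Telites}.
Only Bryoion and Meroyx show the derived state 'yes' for setae branched, supporting them as a clade.
Most parsimonious ingroup topology: ((((Meroyx,Bryoion),Aelis),Telites),Helioeus).
Changes per character on this tree: enlarged canines: 2; serrated mandibles: 1; calcified operculum: 1; spiracle pair III lost: 1; fruit dehiscent: 1; fused pelvic girdle: 1; setae branched: 1.
Total = 8.

8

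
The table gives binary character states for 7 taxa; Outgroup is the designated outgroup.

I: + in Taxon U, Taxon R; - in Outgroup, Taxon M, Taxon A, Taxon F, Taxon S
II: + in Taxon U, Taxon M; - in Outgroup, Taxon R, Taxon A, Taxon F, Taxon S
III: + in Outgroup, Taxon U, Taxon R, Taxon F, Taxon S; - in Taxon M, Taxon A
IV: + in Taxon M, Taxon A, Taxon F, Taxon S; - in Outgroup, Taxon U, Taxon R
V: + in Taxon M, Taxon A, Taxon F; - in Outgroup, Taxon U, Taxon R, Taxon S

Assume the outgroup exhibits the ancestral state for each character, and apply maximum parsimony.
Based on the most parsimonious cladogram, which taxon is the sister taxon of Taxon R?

Taxon U

Character polarity is set by the outgroup: the derived state is whichever differs from the outgroup's state, so for III the derived state is '-', and for the remaining characters it is '+'.
I: derived state '+' in Taxon R and Taxon U only — synapomorphy for {Taxon R, Taxon U}.
II (state '+') occurs in Taxon M and Taxon U but conflicts with the nesting implied by the other characters — most parsimoniously interpreted as homoplasy.
III (derived state '-') is shared by Taxon A and Taxon M — a synapomorphy uniting that clade.
Only Taxon A, Taxon F, Taxon M, and Taxon S show the derived state '+' for IV, supporting them as a clade.
V: derived state '+' in Taxon A, Taxon F, and Taxon M only — synapomorphy for {Taxon A, Taxon F, Taxon M}.
Most parsimonious ingroup topology: ((Taxon U,Taxon R),(((Taxon M,Taxon A),Taxon F),Taxon S)).
Taxon R and Taxon U form a cherry on this tree, so they are sister taxa.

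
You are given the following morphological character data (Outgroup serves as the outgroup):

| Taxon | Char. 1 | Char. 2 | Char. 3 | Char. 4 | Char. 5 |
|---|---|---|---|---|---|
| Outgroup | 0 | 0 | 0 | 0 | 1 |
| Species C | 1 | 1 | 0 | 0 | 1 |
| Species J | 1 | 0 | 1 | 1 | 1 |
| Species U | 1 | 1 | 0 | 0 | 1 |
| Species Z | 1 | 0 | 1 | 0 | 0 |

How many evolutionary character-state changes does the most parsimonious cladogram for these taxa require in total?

Character polarity is set by the outgroup: the derived state is whichever differs from the outgroup's state, so for Char. 5 the derived state is '0', and for the remaining characters it is '1'.
All ingroup taxa share the derived state '1' for Char. 1; it defines the ingroup but does not resolve relationships within it.
Char. 2: derived state '1' in Species C and Species U only — synapomorphy for {Species C, Species U}.
Char. 3 (derived state '1') is shared by Species J and Species Z — a synapomorphy uniting that clade.
Char. 4: derived state '1' in Species J only — an autapomorphy, so it tells us nothing about relationships among taxa.
Char. 5: derived state '0' in Species Z only — an autapomorphy, so it tells us nothing about relationships among taxa.
Most parsimonious ingroup topology: ((Species C,Species U),(Species J,Species Z)).
Changes per character on this tree: Char. 1: 1; Char. 2: 1; Char. 3: 1; Char. 4: 1; Char. 5: 1.
Total = 5.

5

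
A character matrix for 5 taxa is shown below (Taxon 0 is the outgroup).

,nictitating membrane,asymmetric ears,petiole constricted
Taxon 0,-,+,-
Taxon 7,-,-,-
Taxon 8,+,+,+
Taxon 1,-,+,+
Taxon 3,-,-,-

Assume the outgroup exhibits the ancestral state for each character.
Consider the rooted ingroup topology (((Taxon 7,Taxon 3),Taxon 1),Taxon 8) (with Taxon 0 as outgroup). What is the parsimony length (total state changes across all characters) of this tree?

Map each character onto (((Taxon 7,Taxon 3),Taxon 1),Taxon 8) (rooted by Taxon 0) and count the minimum state changes it requires (Fitch parsimony):
nictitating membrane: 1; asymmetric ears: 1; petiole constricted: 2.
Total tree length = 4.

4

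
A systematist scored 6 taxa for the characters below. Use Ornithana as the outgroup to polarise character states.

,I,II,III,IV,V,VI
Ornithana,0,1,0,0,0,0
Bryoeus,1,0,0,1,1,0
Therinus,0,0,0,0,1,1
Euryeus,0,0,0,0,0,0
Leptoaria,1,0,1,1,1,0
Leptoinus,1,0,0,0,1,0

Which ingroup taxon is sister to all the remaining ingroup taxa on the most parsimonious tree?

Character polarity is set by the outgroup: the derived state is whichever differs from the outgroup's state, so for II the derived state is '0', and for the remaining characters it is '1'.
I: derived state '1' in Bryoeus, Leptoaria, and Leptoinus only — synapomorphy for {Bryoeus, Leptoaria, Leptoinus}.
II (derived state '0') is shared by all ingroup taxa — unites the whole ingroup.
III: derived state '1' in Leptoaria only — an autapomorphy, so it tells us nothing about relationships among taxa.
IV (derived state '1') is shared by Bryoeus and Leptoaria — a synapomorphy uniting that clade.
Only Bryoeus, Leptoaria, Leptoinus, and Therinus show the derived state '1' for V, supporting them as a clade.
VI: derived state '1' in Therinus only — an autapomorphy, so it tells us nothing about relationships among taxa.
Most parsimonious ingroup topology: ((((Bryoeus,Leptoaria),Leptoinus),Therinus),Euryeus).
Euryeus is sister to the clade containing all other ingroup taxa, so it is the earliest-diverging (most basal) ingroup lineage.

Euryeus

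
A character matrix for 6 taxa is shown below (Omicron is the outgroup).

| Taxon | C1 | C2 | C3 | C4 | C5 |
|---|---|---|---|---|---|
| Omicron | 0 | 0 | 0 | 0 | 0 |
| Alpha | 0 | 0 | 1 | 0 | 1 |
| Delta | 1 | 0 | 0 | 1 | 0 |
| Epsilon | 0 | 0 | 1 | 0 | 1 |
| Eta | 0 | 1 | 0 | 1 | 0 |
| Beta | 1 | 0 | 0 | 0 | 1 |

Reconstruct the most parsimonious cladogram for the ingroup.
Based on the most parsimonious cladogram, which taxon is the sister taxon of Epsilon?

Alpha

The outgroup has state '0' for every character, so '1' is the derived state throughout.
C1 (state '1') occurs in Beta and Delta but conflicts with the nesting implied by the other characters — most parsimoniously interpreted as homoplasy.
C2: derived state '1' in Eta only — an autapomorphy, so it tells us nothing about relationships among taxa.
C3 (derived state '1') is shared by Alpha and Epsilon — a synapomorphy uniting that clade.
C4 (derived state '1') is shared by Delta and Eta — a synapomorphy uniting that clade.
C5: derived state '1' in Alpha, Beta, and Epsilon only — synapomorphy for {Alpha, Beta, Epsilon}.
Most parsimonious ingroup topology: (((Alpha,Epsilon),Beta),(Delta,Eta)).
Epsilon and Alpha form a cherry on this tree, so they are sister taxa.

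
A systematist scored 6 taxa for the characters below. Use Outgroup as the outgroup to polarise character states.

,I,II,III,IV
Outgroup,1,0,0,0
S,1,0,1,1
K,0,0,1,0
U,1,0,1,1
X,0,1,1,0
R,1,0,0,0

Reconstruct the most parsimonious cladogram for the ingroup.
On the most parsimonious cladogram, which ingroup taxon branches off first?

Character polarity is set by the outgroup: the derived state is whichever differs from the outgroup's state, so for I the derived state is '0', and for the remaining characters it is '1'.
Only K and X show the derived state '0' for I, supporting them as a clade.
II (derived state '1') is unique to X (autapomorphy; uninformative for grouping).
Only K, S, U, and X show the derived state '1' for III, supporting them as a clade.
Only S and U show the derived state '1' for IV, supporting them as a clade.
Most parsimonious ingroup topology: (((K,X),(U,S)),R).
R is sister to the clade containing all other ingroup taxa, so it is the earliest-diverging (most basal) ingroup lineage.

R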